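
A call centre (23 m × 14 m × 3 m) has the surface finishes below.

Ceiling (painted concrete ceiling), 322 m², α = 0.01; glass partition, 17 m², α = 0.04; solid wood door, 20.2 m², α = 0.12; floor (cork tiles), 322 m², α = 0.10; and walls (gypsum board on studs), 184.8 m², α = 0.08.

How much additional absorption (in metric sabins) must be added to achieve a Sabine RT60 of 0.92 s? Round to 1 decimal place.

Total absorption A₁ = 322*0.01 + 17*0.04 + 20.2*0.12 + 322*0.10 + 184.8*0.08
  = 3.220 + 0.680 + 2.424 + 32.200 + 14.784 = 53.308 m² sabins.
V = 966 m³. Required absorption A₂ = 0.161 × 966 / 0.92 = 169.050 sabins.
Shortfall: 169.050 − 53.308 = 115.7 sabins.

115.7 sabins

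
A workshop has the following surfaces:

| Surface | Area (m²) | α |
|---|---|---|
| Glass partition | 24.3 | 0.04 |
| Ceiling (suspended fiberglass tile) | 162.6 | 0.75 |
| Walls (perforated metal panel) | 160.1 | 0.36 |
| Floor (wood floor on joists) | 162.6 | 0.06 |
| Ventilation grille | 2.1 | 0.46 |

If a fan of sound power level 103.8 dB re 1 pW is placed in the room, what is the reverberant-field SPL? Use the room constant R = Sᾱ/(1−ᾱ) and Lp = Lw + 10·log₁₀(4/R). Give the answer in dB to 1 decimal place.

85.0 dB

Σ(Sᵢαᵢ) = 24.3·0.04 + 162.6·0.75 + 160.1·0.36 + 162.6·0.06 + 2.1·0.46 = 191.280; total area S = 511.7 m².
ᾱ = 0.3738, so room constant R = A/(1−ᾱ) = 305.462 m².
Lp = Lw + 10 log₁₀(4/R) = 103.8 -18.83 = 85.0 dB.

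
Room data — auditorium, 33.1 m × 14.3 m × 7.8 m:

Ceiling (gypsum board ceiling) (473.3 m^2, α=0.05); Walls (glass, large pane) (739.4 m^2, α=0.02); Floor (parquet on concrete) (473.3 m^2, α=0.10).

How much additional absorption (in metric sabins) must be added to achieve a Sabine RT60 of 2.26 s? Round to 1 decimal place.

177.2 sabins

Equivalent absorption area: A₁ = 473.3*0.05 + 739.4*0.02 + 473.3*0.10 = 85.783 m^2.
For T = 2.26 s, need A₂ = 0.161·V/T = 0.161·3691.974/2.26 = 263.012 sabins.
ΔA = A₂ − A₁ = 263.012 − 85.783 = 177.2 sabins.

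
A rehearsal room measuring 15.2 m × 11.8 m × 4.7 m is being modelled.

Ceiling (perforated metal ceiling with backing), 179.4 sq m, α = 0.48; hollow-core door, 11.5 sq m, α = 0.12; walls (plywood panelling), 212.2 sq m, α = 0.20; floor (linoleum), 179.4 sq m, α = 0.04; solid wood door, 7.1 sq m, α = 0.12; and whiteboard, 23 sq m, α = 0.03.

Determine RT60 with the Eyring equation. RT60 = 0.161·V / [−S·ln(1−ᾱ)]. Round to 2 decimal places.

0.86 s

S = Σ Sᵢ = 612.6 sq m.
Σ(Sᵢαᵢ) = 179.4×0.48 + 11.5×0.12 + 212.2×0.20 + 179.4×0.04 + 7.1×0.12 + 23×0.03 = 138.650.
ᾱ = 138.650 / 612.6 = 0.2263.
Eyring denominator: −S ln(1−ᾱ) = 157.175.
V = 15.2 × 11.8 × 4.7 = 842.992 m³.
T = 0.161·V/[−S·ln(1−ᾱ)] = 0.161·842.992/157.175 = 0.86 s.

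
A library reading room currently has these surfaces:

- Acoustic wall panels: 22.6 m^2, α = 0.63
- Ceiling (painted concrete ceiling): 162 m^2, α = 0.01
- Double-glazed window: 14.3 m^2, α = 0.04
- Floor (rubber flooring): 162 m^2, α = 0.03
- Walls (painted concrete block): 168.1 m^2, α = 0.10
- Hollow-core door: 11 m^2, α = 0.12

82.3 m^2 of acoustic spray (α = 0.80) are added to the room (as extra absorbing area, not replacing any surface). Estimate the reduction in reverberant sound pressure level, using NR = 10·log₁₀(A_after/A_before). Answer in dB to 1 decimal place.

4.3 dB

Equivalent absorption area: A_before = 22.6×0.63 + 162×0.01 + 14.3×0.04 + 162×0.03 + 168.1×0.10 + 11×0.12 = 39.420 m^2.
Treatment contributes 82.3·0.80 = 65.840 sabins.
A_after = 39.420 + 65.840 = 105.260 sabins.
NR = 10·log₁₀(105.260/39.420) = 4.3 dB.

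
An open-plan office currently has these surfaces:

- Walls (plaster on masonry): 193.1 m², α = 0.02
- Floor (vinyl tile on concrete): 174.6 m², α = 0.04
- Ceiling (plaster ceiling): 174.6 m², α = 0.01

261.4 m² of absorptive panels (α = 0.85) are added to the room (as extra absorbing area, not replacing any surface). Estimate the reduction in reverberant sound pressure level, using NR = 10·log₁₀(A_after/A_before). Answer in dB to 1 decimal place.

Equivalent absorption area: A_before = 193.1·0.02 + 174.6·0.04 + 174.6·0.01 = 12.592 m².
Added absorption = 261.4 × 0.85 = 222.190 sabins.
A_after = 12.592 + 222.190 = 234.782 sabins.
NR = 10·log₁₀(234.782/12.592) = 12.7 dB.

12.7 dB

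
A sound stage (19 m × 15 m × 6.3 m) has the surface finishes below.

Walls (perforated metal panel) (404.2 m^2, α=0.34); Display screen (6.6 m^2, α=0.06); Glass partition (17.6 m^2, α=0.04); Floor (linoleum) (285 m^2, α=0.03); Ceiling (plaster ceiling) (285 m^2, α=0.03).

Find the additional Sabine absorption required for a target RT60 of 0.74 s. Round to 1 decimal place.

235.0 sabins

Summing Sᵢαᵢ: 137.428 + 0.396 + 0.704 + 8.550 + 8.550 → A₁ = 155.628 sabins.
For T = 0.74 s, need A₂ = 0.161·V/T = 0.161·1795.5/0.74 = 390.643 sabins.
Additional absorption ΔA = 390.643 − 155.628 = 235.0 sabins.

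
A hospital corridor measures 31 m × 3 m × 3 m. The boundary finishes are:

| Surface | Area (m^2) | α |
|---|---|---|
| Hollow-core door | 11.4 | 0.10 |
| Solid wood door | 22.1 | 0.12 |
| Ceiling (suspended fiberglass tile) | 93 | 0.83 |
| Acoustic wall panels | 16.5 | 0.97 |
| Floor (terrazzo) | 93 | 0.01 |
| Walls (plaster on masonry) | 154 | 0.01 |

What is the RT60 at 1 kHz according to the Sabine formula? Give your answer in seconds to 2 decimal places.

0.45 sec

Total absorption A = 11.4*0.10 + 22.1*0.12 + 93*0.83 + 16.5*0.97 + 93*0.01 + 154*0.01
  = 1.140 + 2.652 + 77.190 + 16.005 + 0.930 + 1.540 = 99.457 m^2 sabins.
Volume V = 31 × 3 × 3 = 279 m³.
Sabine: RT60 = 0.161 × 279 / 99.457 = 0.45 s.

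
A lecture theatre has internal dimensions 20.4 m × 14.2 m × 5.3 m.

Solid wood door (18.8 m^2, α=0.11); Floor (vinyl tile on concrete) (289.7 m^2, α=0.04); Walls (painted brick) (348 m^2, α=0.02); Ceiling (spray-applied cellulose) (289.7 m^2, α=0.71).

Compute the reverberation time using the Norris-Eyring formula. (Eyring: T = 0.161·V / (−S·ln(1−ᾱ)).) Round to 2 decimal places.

Total surface area S = 18.8 + 289.7 + 348 + 289.7 = 946.2 m^2.
Absorption A = 18.8×0.11 + 289.7×0.04 + 348×0.02 + 289.7×0.71 = 226.303 sabins.
Mean coefficient ᾱ = A/S = 0.2392.
−S·ln(1−ᾱ) = −946.2 × ln(1 − 0.2392) = 258.677.
V = 20.4 × 14.2 × 5.3 = 1535.304 m³.
RT60 = 0.161 × 1535.304 / 258.677 = 0.96 s.

0.96 seconds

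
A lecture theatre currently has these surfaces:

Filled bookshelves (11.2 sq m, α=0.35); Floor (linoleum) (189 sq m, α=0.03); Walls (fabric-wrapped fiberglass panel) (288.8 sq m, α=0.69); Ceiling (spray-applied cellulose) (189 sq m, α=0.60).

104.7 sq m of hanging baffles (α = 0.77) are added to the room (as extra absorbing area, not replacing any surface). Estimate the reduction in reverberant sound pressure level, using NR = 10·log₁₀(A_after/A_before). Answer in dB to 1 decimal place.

1.0 dB

Summing Sᵢαᵢ: 3.920 + 5.670 + 199.272 + 113.400 → A_before = 322.262 sabins.
Treatment contributes 104.7·0.77 = 80.619 sabins.
New total A_after = 402.881 sabins.
NR = 10·log₁₀(402.881/322.262) = 1.0 dB.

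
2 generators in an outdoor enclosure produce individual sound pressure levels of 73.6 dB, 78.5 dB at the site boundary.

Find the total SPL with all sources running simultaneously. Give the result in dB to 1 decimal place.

79.7 dB

Sum in the linear (power) domain: Σ 10^(Lᵢ/10) = 10^(73.6/10) + 10^(78.5/10) = 9.37e+07.
Back to dB: 10·log₁₀ Σ = 79.7 dB.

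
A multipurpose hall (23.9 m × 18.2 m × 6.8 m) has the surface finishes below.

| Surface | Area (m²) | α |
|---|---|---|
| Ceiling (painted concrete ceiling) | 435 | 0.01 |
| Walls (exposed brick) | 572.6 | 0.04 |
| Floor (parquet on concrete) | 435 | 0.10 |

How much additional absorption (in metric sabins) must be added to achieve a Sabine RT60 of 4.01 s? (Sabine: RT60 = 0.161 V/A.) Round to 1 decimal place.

A₁ = Σ Sᵢαᵢ = 435×0.01 + 572.6×0.04 + 435×0.10 = 70.754 sabins.
V = 2957.864 m³. Required absorption A₂ = 0.161 × 2957.864 / 4.01 = 118.757 sabins.
Additional absorption ΔA = 118.757 − 70.754 = 48.0 sabins.

48.0 sabins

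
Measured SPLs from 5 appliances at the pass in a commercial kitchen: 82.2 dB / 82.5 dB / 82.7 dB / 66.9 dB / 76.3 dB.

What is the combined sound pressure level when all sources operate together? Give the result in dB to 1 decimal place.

Converting to relative power and adding: 10^(82.2/10) + 10^(82.5/10) + 10^(82.7/10) + 10^(66.9/10) + 10^(76.3/10) = 5.776e+08.
Back to dB: 10·log₁₀ Σ = 87.6 dB.

87.6 dB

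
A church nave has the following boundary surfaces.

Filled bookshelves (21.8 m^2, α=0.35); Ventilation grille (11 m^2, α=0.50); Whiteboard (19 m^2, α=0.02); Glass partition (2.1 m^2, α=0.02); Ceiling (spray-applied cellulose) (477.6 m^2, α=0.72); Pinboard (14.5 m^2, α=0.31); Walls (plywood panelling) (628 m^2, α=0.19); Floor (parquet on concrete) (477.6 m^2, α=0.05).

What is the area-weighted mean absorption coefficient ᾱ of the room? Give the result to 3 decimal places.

0.306

S = Σ Sᵢ = 21.8 + 11 + 19 + 2.1 + 477.6 + 14.5 + 628 + 477.6 = 1651.6 m^2.
Weighted sum Σ Sα = 505.119.
ᾱ = 505.119 / 1651.6 = 0.306.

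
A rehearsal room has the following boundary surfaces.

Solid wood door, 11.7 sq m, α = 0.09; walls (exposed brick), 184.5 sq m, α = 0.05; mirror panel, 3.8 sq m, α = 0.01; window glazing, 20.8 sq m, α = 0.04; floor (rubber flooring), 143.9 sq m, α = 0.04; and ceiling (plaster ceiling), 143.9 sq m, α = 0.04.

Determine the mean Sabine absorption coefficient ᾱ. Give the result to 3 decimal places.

S = Σ Sᵢ = 11.7 + 184.5 + 3.8 + 20.8 + 143.9 + 143.9 = 508.6 sq m.
Weighted sum Σ Sα = 22.660.
ᾱ = A/S = 0.045.

0.045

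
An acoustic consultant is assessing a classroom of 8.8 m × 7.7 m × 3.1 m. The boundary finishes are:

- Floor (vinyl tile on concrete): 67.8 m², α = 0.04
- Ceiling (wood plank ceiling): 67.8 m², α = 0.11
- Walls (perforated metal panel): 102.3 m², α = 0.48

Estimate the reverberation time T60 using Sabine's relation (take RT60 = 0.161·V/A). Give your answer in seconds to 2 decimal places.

0.57 sec

A = Σ Sᵢαᵢ = 67.8·0.04 + 67.8·0.11 + 102.3·0.48 = 59.274 sabins.
Room volume: 210.056 m³.
Sabine: RT60 = 0.161 × 210.056 / 59.274 = 0.57 s.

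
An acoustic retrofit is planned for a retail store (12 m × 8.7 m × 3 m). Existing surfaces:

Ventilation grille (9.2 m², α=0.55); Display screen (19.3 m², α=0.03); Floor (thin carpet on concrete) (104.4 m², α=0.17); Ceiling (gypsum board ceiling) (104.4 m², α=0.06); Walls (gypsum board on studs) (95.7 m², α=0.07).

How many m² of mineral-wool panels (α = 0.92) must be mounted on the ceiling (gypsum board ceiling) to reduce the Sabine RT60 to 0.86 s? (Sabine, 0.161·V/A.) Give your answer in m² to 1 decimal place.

Summing Sᵢαᵢ: 5.060 + 0.579 + 17.748 + 6.264 + 6.699 → A₁ = 36.350 sabins.
V = 313.2 m³. Target absorption A₂ = 0.161 × 313.2 / 0.86 = 58.634 sabins.
Absorption to add: 58.634 − 36.350 = 22.284 sabins.
Each m² of panel replacing the ceiling (gypsum board ceiling) adds (0.92 − 0.06) = 0.86 sabins.
Panel area = 22.284 / 0.86 = 25.9 m².

25.9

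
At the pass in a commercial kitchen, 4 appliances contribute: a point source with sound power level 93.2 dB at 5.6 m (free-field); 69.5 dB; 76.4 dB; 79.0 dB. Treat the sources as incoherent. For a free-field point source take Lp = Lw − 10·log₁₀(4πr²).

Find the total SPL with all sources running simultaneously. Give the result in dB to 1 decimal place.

Source at 5.6 m: Lp = 93.2 − 10·log₁₀(4π·5.6²) = 93.2 − 10·log₁₀(394.081) = 67.2 dB.
Sum in the linear (power) domain: Σ 10^(Lᵢ/10) = 10^(67.2/10) + 10^(69.5/10) + 10^(76.4/10) + 10^(79.0/10) = 1.372e+08.
L_total = 10·log₁₀(1.372e+08) = 81.4 dB.

81.4 dB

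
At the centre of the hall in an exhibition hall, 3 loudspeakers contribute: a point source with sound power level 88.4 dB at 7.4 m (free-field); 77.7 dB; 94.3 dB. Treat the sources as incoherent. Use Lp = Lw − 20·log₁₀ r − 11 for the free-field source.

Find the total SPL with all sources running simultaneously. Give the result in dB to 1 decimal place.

Source at 7.4 m: Lp = 88.4 − 20·log₁₀(7.4) − 11 = 60.0 dB.
Σ 10^(Lᵢ/10) = 2.751e+09.
Combined level = 10 log₁₀(2.751e+09) = 94.4 dB.

94.4 dB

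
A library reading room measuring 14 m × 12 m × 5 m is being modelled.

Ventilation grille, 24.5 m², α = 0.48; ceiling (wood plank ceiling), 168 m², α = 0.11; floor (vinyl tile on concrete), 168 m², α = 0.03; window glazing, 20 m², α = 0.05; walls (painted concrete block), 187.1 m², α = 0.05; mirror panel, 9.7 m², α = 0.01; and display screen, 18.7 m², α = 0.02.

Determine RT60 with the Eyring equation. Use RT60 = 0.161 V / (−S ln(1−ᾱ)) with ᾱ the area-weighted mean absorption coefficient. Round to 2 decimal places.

2.82 seconds

Total surface area S = 24.5 + 168 + 168 + 20 + 187.1 + 9.7 + 18.7 = 596.0 m².
Absorption A = 24.5·0.48 + 168·0.11 + 168·0.03 + 20·0.05 + 187.1·0.05 + 9.7·0.01 + 18.7·0.02 = 46.106 sabins.
ᾱ = 46.106 / 596.0 = 0.0774.
Eyring denominator: −S ln(1−ᾱ) = 48.013.
V = 14 × 12 × 5 = 840 m³.
T = 0.161·V/[−S·ln(1−ᾱ)] = 0.161·840/48.013 = 2.82 s.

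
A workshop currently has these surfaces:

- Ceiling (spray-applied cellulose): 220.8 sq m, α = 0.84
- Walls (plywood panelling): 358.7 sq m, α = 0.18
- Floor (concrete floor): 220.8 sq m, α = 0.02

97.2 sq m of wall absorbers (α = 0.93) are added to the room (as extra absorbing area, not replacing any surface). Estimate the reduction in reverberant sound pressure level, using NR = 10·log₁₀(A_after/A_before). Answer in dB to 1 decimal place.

1.3 dB

Summing Sᵢαᵢ: 185.472 + 64.566 + 4.416 → A_before = 254.454 sabins.
Added absorption = 97.2 × 0.93 = 90.396 sabins.
New total A_after = 344.850 sabins.
NR = 10·log₁₀(344.850/254.454) = 1.3 dB.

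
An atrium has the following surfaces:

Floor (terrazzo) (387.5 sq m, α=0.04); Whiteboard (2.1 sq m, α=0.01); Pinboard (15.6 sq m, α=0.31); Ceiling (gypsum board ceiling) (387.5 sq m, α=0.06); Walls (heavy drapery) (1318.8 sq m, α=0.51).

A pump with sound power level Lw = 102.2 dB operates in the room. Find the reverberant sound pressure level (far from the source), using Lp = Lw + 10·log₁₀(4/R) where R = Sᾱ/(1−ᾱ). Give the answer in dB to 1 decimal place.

77.9 dB

A = 716.195 sabins; S = 2111.5 sq m.
ᾱ = 716.195/2111.5 = 0.3392; R = Sᾱ/(1−ᾱ) = 716.195/(1−0.3392) = 1083.830 sq m.
Lp = Lw + 10 log₁₀(4/R) = 102.2 -24.33 = 77.9 dB.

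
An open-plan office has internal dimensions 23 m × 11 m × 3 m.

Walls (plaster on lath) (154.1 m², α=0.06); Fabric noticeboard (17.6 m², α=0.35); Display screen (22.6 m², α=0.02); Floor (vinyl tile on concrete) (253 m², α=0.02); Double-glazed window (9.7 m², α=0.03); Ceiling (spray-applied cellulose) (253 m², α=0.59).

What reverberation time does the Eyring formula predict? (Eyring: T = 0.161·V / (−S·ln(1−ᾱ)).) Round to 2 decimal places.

S = Σ Sᵢ = 710.0 m².
Σ(Sᵢαᵢ) = 154.1·0.06 + 17.6·0.35 + 22.6·0.02 + 253·0.02 + 9.7·0.03 + 253·0.59 = 170.479.
ᾱ = 170.479 / 710.0 = 0.2401.
−S·ln(1−ᾱ) = −710.0 × ln(1 − 0.2401) = 194.944.
V = 23 × 11 × 3 = 759 m³.
T = 0.161·V/[−S·ln(1−ᾱ)] = 0.161·759/194.944 = 0.63 s.

0.63 s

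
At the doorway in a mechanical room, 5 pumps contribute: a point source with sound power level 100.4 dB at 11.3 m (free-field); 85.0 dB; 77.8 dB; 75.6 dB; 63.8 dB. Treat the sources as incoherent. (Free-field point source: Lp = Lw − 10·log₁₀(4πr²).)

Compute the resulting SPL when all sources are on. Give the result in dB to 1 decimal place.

86.3 dB

Source at 11.3 m: Lp = 100.4 − 10·log₁₀(4π·11.3²) = 100.4 − 10·log₁₀(1604.600) = 68.3 dB.
Σ 10^(Lᵢ/10) = 4.22e+08.
L_total = 10·log₁₀(4.22e+08) = 86.3 dB.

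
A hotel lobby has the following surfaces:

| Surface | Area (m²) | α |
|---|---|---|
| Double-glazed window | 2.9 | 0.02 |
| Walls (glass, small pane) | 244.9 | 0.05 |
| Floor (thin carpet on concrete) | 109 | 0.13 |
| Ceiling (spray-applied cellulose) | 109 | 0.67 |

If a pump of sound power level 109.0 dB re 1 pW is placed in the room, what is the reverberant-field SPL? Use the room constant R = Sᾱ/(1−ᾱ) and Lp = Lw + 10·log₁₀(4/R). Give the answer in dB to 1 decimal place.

Σ(Sᵢαᵢ) = 2.9×0.02 + 244.9×0.05 + 109×0.13 + 109×0.67 = 99.503; total area S = 465.8 m².
ᾱ = 0.2136, so room constant R = A/(1−ᾱ) = 126.530 m².
Lp = Lw + 10 log₁₀(4/R) = 109.0 -15.00 = 94.0 dB.

94.0 dB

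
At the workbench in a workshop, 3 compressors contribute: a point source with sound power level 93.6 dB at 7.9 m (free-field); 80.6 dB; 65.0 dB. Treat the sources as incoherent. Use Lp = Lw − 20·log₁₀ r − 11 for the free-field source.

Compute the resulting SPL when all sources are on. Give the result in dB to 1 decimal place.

80.8 dB

Source at 7.9 m: Lp = 93.6 − 20·log₁₀(7.9) − 11 = 64.6 dB.
Σ 10^(Lᵢ/10) = 1.209e+08.
Combined level = 10 log₁₀(1.209e+08) = 80.8 dB.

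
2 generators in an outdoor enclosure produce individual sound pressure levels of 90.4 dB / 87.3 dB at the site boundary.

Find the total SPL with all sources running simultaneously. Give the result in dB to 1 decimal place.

92.1 dB

Converting to relative power and adding: 10^(90.4/10) + 10^(87.3/10) = 1.634e+09.
Combined level = 10 log₁₀(1.634e+09) = 92.1 dB.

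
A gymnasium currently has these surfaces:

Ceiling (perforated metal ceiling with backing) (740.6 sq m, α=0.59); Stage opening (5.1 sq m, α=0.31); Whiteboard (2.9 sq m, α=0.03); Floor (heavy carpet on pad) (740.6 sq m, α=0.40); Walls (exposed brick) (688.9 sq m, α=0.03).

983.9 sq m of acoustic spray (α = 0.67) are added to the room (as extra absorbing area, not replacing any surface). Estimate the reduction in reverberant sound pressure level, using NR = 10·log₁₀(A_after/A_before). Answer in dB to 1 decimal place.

Total absorption A_before = 740.6·0.59 + 5.1·0.31 + 2.9·0.03 + 740.6·0.40 + 688.9·0.03
  = 436.954 + 1.581 + 0.087 + 296.240 + 20.667 = 755.529 sq m sabins.
Treatment contributes 983.9·0.67 = 659.213 sabins.
A_after = 755.529 + 659.213 = 1414.742 sabins.
NR = 10·log₁₀(1414.742/755.529) = 2.7 dB.

2.7 dB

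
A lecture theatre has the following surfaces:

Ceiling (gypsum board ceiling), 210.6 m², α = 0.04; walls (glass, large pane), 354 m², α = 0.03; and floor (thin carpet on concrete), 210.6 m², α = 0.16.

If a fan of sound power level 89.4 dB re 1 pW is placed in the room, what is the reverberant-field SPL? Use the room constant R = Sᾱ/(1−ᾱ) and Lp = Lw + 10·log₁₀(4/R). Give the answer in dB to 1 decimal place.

77.9 dB

Σ(Sᵢαᵢ) = 210.6×0.04 + 354×0.03 + 210.6×0.16 = 52.740; total area S = 775.2 m².
ᾱ = 0.0680, so room constant R = A/(1−ᾱ) = 56.588 m².
Lp = Lw + 10 log₁₀(4/R) = 89.4 -11.51 = 77.9 dB.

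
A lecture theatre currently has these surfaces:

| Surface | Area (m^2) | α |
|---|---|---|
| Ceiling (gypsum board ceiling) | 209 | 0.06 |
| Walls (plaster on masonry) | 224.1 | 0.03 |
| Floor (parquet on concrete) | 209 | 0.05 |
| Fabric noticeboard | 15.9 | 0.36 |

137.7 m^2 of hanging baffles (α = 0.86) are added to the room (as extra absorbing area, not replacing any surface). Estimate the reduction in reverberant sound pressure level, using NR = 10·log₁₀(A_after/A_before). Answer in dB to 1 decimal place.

6.4 dB

Equivalent absorption area: A_before = 209*0.06 + 224.1*0.03 + 209*0.05 + 15.9*0.36 = 35.437 m^2.
Added absorption = 137.7 × 0.86 = 118.422 sabins.
New total A_after = 153.859 sabins.
NR = 10·log₁₀(153.859/35.437) = 6.4 dB.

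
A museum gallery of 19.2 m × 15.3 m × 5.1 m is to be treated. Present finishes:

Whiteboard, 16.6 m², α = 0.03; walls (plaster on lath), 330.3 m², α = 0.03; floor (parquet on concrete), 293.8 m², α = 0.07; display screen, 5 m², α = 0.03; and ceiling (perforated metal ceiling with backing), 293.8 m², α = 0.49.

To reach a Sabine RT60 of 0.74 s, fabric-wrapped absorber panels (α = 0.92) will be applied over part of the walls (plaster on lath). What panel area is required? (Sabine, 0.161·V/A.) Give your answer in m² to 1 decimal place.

169.5

Equivalent absorption area: A₁ = 16.6×0.03 + 330.3×0.03 + 293.8×0.07 + 5×0.03 + 293.8×0.49 = 175.085 m².
V = 1498.176 m³. Target absorption A₂ = 0.161 × 1498.176 / 0.74 = 325.955 sabins.
Absorption to add: 325.955 − 175.085 = 150.870 sabins.
Net gain per m²: Δα = 0.92 − 0.03 = 0.89.
Panel area = 150.870 / 0.89 = 169.5 m².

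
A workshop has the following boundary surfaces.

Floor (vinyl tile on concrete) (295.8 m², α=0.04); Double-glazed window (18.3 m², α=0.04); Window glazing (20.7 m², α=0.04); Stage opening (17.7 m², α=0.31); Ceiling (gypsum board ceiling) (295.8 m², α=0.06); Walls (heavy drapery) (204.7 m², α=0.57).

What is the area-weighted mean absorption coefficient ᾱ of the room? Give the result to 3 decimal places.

S = Σ Sᵢ = 295.8 + 18.3 + 20.7 + 17.7 + 295.8 + 204.7 = 853.0 m².
A = 295.8*0.04 + 18.3*0.04 + 20.7*0.04 + 17.7*0.31 + 295.8*0.06 + 204.7*0.57 = 153.306 sabins.
ᾱ = A/S = 0.180.

0.180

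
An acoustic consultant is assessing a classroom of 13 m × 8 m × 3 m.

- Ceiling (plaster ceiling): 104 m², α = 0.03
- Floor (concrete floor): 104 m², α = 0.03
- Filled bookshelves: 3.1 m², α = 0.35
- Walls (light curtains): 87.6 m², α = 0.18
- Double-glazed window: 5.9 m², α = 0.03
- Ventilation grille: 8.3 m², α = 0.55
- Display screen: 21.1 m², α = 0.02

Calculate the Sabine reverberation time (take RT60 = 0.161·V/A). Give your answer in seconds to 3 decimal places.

Total absorption A = 104*0.03 + 104*0.03 + 3.1*0.35 + 87.6*0.18 + 5.9*0.03 + 8.3*0.55 + 21.1*0.02
  = 3.120 + 3.120 + 1.085 + 15.768 + 0.177 + 4.565 + 0.422 = 28.257 m² sabins.
Room volume: 312 m³.
T = 0.161 V/A = 0.161·312/28.257 = 1.778 s.

1.778 s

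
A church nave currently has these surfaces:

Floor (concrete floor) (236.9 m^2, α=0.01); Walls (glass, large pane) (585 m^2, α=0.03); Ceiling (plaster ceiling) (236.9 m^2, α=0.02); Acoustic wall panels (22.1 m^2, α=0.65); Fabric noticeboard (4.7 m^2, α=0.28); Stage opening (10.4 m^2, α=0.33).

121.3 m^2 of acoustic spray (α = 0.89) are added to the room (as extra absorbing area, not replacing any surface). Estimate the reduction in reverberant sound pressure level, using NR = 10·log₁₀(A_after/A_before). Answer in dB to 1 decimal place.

5.4 dB

Summing Sᵢαᵢ: 2.369 + 17.550 + 4.738 + 14.365 + 1.316 + 3.432 → A_before = 43.770 sabins.
Treatment contributes 121.3·0.89 = 107.957 sabins.
New total A_after = 151.727 sabins.
NR = 10·log₁₀(151.727/43.770) = 5.4 dB.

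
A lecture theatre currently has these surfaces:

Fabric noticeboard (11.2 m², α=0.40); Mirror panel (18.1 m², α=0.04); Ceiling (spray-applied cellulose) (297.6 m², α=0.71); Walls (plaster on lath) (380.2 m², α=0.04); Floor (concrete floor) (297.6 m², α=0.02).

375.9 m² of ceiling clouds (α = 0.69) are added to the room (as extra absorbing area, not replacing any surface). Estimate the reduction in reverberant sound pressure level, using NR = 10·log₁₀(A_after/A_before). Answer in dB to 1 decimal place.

Summing Sᵢαᵢ: 4.480 + 0.724 + 211.296 + 15.208 + 5.952 → A_before = 237.660 sabins.
Treatment contributes 375.9·0.69 = 259.371 sabins.
New total A_after = 497.031 sabins.
Reduction = 10 log₁₀(A_after/A_before) = 10 log₁₀(2.0914) = 3.2 dB.

3.2 dB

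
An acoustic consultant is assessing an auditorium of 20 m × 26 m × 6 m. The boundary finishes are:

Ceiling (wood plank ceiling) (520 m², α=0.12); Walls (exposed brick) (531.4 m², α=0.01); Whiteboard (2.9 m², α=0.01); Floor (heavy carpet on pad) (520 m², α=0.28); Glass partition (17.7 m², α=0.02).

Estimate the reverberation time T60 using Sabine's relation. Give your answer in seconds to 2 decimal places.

2.35 s

A = Σ Sᵢαᵢ = 520*0.12 + 531.4*0.01 + 2.9*0.01 + 520*0.28 + 17.7*0.02 = 213.697 sabins.
Room volume: 3120 m³.
T = 0.161 V/A = 0.161·3120/213.697 = 2.35 s.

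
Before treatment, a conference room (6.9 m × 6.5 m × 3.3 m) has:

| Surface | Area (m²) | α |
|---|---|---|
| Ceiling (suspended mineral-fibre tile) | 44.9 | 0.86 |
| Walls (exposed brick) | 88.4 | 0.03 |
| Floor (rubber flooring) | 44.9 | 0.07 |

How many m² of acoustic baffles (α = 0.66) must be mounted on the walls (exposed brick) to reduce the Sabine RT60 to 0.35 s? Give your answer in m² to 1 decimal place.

37.6

Equivalent absorption area: A₁ = 44.9×0.86 + 88.4×0.03 + 44.9×0.07 = 44.409 m².
V = 148.005 m³. Target absorption A₂ = 0.161 × 148.005 / 0.35 = 68.082 sabins.
ΔA needed = 68.082 − 44.409 = 23.673 sabins.
Each m² of panel replacing the walls (exposed brick) adds (0.66 − 0.03) = 0.63 sabins.
Area = ΔA/Δα = 23.673/0.63 = 37.6 m².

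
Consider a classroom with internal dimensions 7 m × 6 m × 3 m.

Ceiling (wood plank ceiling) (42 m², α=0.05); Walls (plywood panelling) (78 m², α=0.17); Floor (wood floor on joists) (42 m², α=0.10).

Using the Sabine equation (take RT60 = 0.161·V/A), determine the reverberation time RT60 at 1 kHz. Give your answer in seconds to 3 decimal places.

1.037 seconds

Total absorption A = 42·0.05 + 78·0.17 + 42·0.10
  = 2.100 + 13.260 + 4.200 = 19.560 m² sabins.
V = 7·6·3 = 126 m³.
Sabine: RT60 = 0.161 × 126 / 19.560 = 1.037 s.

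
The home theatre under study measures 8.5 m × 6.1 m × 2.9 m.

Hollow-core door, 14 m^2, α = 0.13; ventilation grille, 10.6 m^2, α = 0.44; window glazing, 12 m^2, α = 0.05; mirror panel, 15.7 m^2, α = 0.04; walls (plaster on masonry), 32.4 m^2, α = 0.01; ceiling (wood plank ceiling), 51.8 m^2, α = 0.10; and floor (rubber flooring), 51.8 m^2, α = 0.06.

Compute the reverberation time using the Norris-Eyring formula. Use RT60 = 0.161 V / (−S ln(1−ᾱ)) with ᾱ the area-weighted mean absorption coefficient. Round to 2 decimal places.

Total surface area S = 14 + 10.6 + 12 + 15.7 + 32.4 + 51.8 + 51.8 = 188.3 m^2.
Σ(Sᵢαᵢ) = 14×0.13 + 10.6×0.44 + 12×0.05 + 15.7×0.04 + 32.4×0.01 + 51.8×0.10 + 51.8×0.06 = 16.324.
Mean coefficient ᾱ = A/S = 0.0867.
−S·ln(1−ᾱ) = −188.3 × ln(1 − 0.0867) = 17.077.
V = 8.5 × 6.1 × 2.9 = 150.365 m³.
RT60 = 0.161 × 150.365 / 17.077 = 1.42 s.

1.42 s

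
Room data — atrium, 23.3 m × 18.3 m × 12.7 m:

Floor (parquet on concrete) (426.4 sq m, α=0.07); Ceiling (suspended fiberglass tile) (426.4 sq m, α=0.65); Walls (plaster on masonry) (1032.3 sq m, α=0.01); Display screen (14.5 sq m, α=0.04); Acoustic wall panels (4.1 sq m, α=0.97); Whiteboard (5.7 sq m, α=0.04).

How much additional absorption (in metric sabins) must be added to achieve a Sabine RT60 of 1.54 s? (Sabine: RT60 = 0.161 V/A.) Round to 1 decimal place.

244.0 sabins

A₁ = Σ Sᵢαᵢ = 426.4*0.07 + 426.4*0.65 + 1032.3*0.01 + 14.5*0.04 + 4.1*0.97 + 5.7*0.04 = 322.116 sabins.
Target A₂ = 0.161·5415.153/1.54 = 566.130 sabins (V = 5415.153 m³).
Shortfall: 566.130 − 322.116 = 244.0 sabins.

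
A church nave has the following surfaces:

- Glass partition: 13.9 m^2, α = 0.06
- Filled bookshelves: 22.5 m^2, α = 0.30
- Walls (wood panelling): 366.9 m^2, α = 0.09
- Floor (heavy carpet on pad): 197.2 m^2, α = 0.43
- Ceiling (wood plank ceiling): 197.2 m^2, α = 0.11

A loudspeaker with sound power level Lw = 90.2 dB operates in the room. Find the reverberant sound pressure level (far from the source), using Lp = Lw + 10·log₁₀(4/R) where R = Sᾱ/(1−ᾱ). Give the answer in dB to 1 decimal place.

73.7 dB

Σ(Sᵢαᵢ) = 13.9×0.06 + 22.5×0.30 + 366.9×0.09 + 197.2×0.43 + 197.2×0.11 = 147.093; total area S = 797.7 m^2.
ᾱ = 0.1844, so room constant R = A/(1−ᾱ) = 180.349 m^2.
Lp = 90.2 + 10·log₁₀(4/180.349) = 90.2 + (-16.54) = 73.7 dB.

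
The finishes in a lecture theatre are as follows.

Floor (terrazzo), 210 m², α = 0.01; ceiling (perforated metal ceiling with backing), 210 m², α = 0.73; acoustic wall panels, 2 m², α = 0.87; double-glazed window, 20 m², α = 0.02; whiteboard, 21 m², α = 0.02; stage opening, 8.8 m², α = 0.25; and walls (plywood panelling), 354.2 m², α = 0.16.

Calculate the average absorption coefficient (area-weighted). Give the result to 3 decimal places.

Total surface area S = 826.0 m².
Σ(Sᵢαᵢ) = 210×0.01 + 210×0.73 + 2×0.87 + 20×0.02 + 21×0.02 + 8.8×0.25 + 354.2×0.16 = 216.832.
ᾱ = 216.832 / 826.0 = 0.263.

0.263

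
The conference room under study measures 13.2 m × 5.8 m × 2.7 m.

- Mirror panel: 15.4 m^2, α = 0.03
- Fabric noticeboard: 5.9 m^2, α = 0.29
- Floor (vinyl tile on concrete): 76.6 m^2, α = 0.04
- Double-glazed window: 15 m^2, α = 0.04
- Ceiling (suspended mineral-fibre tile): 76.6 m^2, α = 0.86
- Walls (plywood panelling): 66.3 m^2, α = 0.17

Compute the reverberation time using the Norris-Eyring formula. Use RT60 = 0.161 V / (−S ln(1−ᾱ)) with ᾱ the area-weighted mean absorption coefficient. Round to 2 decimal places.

Total surface area S = 15.4 + 5.9 + 76.6 + 15 + 76.6 + 66.3 = 255.8 m^2.
Σ(Sᵢαᵢ) = 15.4×0.03 + 5.9×0.29 + 76.6×0.04 + 15×0.04 + 76.6×0.86 + 66.3×0.17 = 82.984.
ᾱ = 82.984 / 255.8 = 0.3244.
Eyring denominator: −S ln(1−ᾱ) = 100.313.
V = 13.2 × 5.8 × 2.7 = 206.712 m³.
T = 0.161·V/[−S·ln(1−ᾱ)] = 0.161·206.712/100.313 = 0.33 s.

0.33 s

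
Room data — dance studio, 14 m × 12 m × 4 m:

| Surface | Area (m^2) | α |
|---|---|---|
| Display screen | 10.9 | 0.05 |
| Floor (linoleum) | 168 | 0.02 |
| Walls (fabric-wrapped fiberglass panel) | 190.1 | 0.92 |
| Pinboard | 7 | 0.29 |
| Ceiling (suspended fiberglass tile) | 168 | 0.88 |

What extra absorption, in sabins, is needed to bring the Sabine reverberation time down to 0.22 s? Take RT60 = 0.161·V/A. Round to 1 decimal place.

Equivalent absorption area: A₁ = 10.9*0.05 + 168*0.02 + 190.1*0.92 + 7*0.29 + 168*0.88 = 328.667 m^2.
For T = 0.22 s, need A₂ = 0.161·V/T = 0.161·672/0.22 = 491.782 sabins.
ΔA = A₂ − A₁ = 491.782 − 328.667 = 163.1 sabins.

163.1 sabins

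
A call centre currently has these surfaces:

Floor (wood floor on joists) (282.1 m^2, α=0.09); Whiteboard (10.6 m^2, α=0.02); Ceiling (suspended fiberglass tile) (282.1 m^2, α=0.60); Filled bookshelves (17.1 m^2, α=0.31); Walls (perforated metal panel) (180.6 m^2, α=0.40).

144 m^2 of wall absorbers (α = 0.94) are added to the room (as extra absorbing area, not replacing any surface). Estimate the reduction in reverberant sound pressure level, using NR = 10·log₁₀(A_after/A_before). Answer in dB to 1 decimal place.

1.8 dB

Total absorption A_before = 282.1*0.09 + 10.6*0.02 + 282.1*0.60 + 17.1*0.31 + 180.6*0.40
  = 25.389 + 0.212 + 169.260 + 5.301 + 72.240 = 272.402 m^2 sabins.
Treatment contributes 144·0.94 = 135.360 sabins.
A_after = 272.402 + 135.360 = 407.762 sabins.
Reduction = 10 log₁₀(A_after/A_before) = 10 log₁₀(1.4969) = 1.8 dB.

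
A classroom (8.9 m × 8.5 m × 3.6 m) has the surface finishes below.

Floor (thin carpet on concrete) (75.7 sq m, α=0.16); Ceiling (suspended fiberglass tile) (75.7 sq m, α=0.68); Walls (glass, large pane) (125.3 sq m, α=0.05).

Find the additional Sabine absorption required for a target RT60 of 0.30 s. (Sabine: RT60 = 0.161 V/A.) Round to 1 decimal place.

Equivalent absorption area: A₁ = 75.7·0.16 + 75.7·0.68 + 125.3·0.05 = 69.853 sq m.
V = 272.34 m³. Required absorption A₂ = 0.161 × 272.34 / 0.30 = 146.156 sabins.
Additional absorption ΔA = 146.156 − 69.853 = 76.3 sabins.

76.3 sabins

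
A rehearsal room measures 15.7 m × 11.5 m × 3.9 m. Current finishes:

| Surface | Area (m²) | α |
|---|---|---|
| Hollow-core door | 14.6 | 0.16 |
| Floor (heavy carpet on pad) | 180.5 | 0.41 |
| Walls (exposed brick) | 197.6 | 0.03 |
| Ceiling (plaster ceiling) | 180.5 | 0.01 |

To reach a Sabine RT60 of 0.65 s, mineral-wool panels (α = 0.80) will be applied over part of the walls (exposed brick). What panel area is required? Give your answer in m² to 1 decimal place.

117.3

Equivalent absorption area: A₁ = 14.6·0.16 + 180.5·0.41 + 197.6·0.03 + 180.5·0.01 = 84.074 m².
V = 704.145 m³. Target absorption A₂ = 0.161 × 704.145 / 0.65 = 174.411 sabins.
Absorption to add: 174.411 − 84.074 = 90.337 sabins.
Net gain per m²: Δα = 0.80 − 0.03 = 0.77.
Panel area = 90.337 / 0.77 = 117.3 m².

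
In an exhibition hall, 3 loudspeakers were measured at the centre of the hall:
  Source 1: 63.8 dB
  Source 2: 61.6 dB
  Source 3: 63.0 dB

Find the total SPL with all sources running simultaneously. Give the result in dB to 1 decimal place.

67.7 dB

Σ 10^(Lᵢ/10) = 5.84e+06.
Back to dB: 10·log₁₀ Σ = 67.7 dB.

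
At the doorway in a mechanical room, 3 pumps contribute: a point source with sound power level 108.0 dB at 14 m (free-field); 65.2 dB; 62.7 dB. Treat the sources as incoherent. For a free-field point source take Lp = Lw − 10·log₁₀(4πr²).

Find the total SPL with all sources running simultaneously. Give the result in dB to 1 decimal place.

Source at 14 m: Lp = 108.0 − 10·log₁₀(4π·14²) = 108.0 − 10·log₁₀(2463.009) = 74.1 dB.
Converting to relative power and adding: 10^(74.1/10) + 10^(65.2/10) + 10^(62.7/10) = 3.088e+07.
Combined level = 10 log₁₀(3.088e+07) = 74.9 dB.

74.9 dB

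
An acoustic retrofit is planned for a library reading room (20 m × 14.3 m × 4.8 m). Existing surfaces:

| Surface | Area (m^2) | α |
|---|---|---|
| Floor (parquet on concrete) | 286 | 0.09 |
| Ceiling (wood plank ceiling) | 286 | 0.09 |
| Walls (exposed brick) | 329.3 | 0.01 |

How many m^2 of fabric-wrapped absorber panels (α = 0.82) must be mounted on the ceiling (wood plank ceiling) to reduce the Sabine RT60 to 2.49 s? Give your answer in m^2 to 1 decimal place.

46.6

A₁ = Σ Sᵢαᵢ = 286*0.09 + 286*0.09 + 329.3*0.01 = 54.773 sabins.
V = 1372.8 m³. Target absorption A₂ = 0.161 × 1372.8 / 2.49 = 88.763 sabins.
ΔA needed = 88.763 − 54.773 = 33.990 sabins.
Each m^2 of panel replacing the ceiling (wood plank ceiling) adds (0.82 − 0.09) = 0.73 sabins.
Area = ΔA/Δα = 33.990/0.73 = 46.6 m^2.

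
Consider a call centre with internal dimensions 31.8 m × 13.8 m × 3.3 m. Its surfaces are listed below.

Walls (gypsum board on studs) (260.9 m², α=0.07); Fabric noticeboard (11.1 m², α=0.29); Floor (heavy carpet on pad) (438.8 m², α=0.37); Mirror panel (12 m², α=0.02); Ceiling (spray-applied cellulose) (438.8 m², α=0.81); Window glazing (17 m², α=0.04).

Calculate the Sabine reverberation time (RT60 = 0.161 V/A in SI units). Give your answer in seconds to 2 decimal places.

0.43 s

Total absorption A = 260.9×0.07 + 11.1×0.29 + 438.8×0.37 + 12×0.02 + 438.8×0.81 + 17×0.04
  = 18.263 + 3.219 + 162.356 + 0.240 + 355.428 + 0.680 = 540.186 m² sabins.
Room volume: 1448.172 m³.
Sabine: RT60 = 0.161 × 1448.172 / 540.186 = 0.43 s.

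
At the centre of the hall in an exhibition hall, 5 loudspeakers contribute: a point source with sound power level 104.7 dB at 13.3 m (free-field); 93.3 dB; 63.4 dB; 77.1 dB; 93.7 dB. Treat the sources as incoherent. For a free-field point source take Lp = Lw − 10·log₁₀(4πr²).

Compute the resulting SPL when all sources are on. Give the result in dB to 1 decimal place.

Source at 13.3 m: Lp = 104.7 − 10·log₁₀(4π·13.3²) = 104.7 − 10·log₁₀(2222.865) = 71.2 dB.
Converting to relative power and adding: 10^(71.2/10) + 10^(93.3/10) + 10^(63.4/10) + 10^(77.1/10) + 10^(93.7/10) = 4.549e+09.
L_total = 10·log₁₀(4.549e+09) = 96.6 dB.

96.6 dB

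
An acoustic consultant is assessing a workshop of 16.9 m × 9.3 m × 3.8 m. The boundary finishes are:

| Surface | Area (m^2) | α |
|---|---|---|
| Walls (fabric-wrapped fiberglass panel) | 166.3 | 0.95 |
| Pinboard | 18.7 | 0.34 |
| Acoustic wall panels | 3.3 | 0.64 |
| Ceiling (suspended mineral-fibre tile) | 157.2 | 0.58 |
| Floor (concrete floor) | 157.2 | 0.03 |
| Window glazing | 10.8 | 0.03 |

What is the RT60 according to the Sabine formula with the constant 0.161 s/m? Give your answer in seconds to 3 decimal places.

A = Σ Sᵢαᵢ = 166.3*0.95 + 18.7*0.34 + 3.3*0.64 + 157.2*0.58 + 157.2*0.03 + 10.8*0.03 = 262.671 sabins.
V = 16.9·9.3·3.8 = 597.246 m³.
T = 0.161 V/A = 0.161·597.246/262.671 = 0.366 s.

0.366 s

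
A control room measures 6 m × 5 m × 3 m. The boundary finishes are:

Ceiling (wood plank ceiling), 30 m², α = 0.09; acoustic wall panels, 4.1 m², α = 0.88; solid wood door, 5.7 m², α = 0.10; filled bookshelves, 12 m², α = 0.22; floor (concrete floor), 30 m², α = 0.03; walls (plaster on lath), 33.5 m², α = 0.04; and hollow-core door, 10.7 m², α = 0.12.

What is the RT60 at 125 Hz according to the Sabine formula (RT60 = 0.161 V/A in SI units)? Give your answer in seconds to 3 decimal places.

1.111 s

Equivalent absorption area: A = 30*0.09 + 4.1*0.88 + 5.7*0.10 + 12*0.22 + 30*0.03 + 33.5*0.04 + 10.7*0.12 = 13.042 m².
Room volume: 90 m³.
RT60 = 0.161 · V / A = 0.161 × 90 / 13.042 = 1.111 s.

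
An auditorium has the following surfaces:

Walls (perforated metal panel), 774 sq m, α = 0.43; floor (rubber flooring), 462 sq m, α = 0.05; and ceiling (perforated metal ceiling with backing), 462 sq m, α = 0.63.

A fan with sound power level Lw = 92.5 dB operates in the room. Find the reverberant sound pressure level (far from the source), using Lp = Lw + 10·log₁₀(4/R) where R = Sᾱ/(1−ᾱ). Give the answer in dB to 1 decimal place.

Σ(Sᵢαᵢ) = 774·0.43 + 462·0.05 + 462·0.63 = 646.980; total area S = 1698.0 sq m.
ᾱ = 0.3810, so room constant R = A/(1−ᾱ) = 1045.202 sq m.
Lp = 92.5 + 10·log₁₀(4/1045.202) = 92.5 + (-24.17) = 68.3 dB.

68.3 dB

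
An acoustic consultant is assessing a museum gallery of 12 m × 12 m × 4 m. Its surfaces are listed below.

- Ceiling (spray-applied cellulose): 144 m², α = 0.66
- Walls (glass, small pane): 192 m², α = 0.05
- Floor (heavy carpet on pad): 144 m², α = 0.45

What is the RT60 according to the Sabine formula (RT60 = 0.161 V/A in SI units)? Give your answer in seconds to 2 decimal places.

0.55 s

Equivalent absorption area: A = 144*0.66 + 192*0.05 + 144*0.45 = 169.440 m².
Volume V = 12 × 12 × 4 = 576 m³.
T = 0.161 V/A = 0.161·576/169.440 = 0.55 s.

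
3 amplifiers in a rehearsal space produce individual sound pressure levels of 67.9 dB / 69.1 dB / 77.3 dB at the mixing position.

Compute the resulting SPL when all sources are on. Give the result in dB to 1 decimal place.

78.3 dB

Converting to relative power and adding: 10^(67.9/10) + 10^(69.1/10) + 10^(77.3/10) = 6.8e+07.
Combined level = 10 log₁₀(6.8e+07) = 78.3 dB.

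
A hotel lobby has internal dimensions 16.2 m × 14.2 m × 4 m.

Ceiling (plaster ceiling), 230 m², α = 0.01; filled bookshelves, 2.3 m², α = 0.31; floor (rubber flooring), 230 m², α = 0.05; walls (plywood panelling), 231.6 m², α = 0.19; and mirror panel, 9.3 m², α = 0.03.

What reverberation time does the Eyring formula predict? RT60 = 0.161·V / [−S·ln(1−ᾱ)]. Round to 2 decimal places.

Total surface area S = 230 + 2.3 + 230 + 231.6 + 9.3 = 703.2 m².
Absorption A = 230×0.01 + 2.3×0.31 + 230×0.05 + 231.6×0.19 + 9.3×0.03 = 58.796 sabins.
ᾱ = 58.796 / 703.2 = 0.0836.
−S·ln(1−ᾱ) = −703.2 × ln(1 − 0.0836) = 61.391.
V = 16.2 × 14.2 × 4 = 920.16 m³.
T = 0.161·V/[−S·ln(1−ᾱ)] = 0.161·920.16/61.391 = 2.41 s.

2.41 s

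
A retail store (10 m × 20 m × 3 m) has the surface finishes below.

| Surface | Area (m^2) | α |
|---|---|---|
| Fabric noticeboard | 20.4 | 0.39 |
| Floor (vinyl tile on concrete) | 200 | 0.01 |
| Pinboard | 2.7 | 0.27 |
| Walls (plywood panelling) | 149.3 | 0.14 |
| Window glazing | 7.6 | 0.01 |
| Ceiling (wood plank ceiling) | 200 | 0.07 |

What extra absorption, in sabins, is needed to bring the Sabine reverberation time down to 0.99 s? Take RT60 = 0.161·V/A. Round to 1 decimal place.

A₁ = Σ Sᵢαᵢ = 20.4·0.39 + 200·0.01 + 2.7·0.27 + 149.3·0.14 + 7.6·0.01 + 200·0.07 = 45.663 sabins.
V = 600 m³. Required absorption A₂ = 0.161 × 600 / 0.99 = 97.576 sabins.
Shortfall: 97.576 − 45.663 = 51.9 sabins.

51.9 sabins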